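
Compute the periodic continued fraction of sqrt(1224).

[34; (1, 68)]

Write x_i = (sqrt(1224) + m_i)/d_i with (m_0, d_0) = (0, 1). a_0 = floor(sqrt(1224)) = 34, since 34^2 = 1156 <= 1224 < 1225 = 35^2.
Iterate m_{i+1} = d_i*a_i - m_i, d_{i+1} = (1224 - m_{i+1}^2)/d_i, a_{i+1} = floor((a_0 + m_{i+1})/d_{i+1}):
  m_1 = 1*34 - 0 = 34, d_1 = (1224 - 34^2)/1 = 68/1 = 68, a_1 = floor((34 + 34)/68) = 1.
  m_2 = 68*1 - 34 = 34, d_2 = (1224 - 34^2)/68 = 68/68 = 1, a_2 = floor((34 + 34)/1) = 68.
  m_3 = 1*68 - 34 = 34, d_3 = (1224 - 34^2)/1 = 68/1 = 68: (m_3, d_3) = (m_1, d_1) = (34, 68), so from here the quotients repeat a_1, a_2; the period length is 2.
Hence the expansion of sqrt(1224) is a_0 = 34 followed by the repeating block 1, 68 (period 2).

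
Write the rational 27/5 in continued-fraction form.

[5; 2, 2]

Run the Euclidean algorithm on 27 and 5; the successive quotients are the partial quotients a_0, a_1, ... (each step inverts the fractional part left over by the previous one):
  27 = 5*5 + 2, so a_0 = 5.
  5 = 2*2 + 1, so a_1 = 2.
  2 = 2*1 + 0, so a_2 = 2.
The remainder reaches 0 after 3 divisions, so the expansion has 3 partial quotients, read off in order.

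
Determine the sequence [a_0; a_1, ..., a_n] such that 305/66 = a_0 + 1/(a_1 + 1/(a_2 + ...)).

[4; 1, 1, 1, 1, 1, 3, 2]

Run the Euclidean algorithm on 305 and 66; the successive quotients are the partial quotients a_0, a_1, ... (each step inverts the fractional part left over by the previous one):
  305 = 4*66 + 41, so a_0 = 4.
  66 = 1*41 + 25, so a_1 = 1.
  41 = 1*25 + 16, so a_2 = 1.
  25 = 1*16 + 9, so a_3 = 1.
  16 = 1*9 + 7, so a_4 = 1.
  9 = 1*7 + 2, so a_5 = 1.
  7 = 3*2 + 1, so a_6 = 3.
  2 = 2*1 + 0, so a_7 = 2.
The remainder reaches 0 after 8 divisions, so the expansion has 8 partial quotients, read off in order.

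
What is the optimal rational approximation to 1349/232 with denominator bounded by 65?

157/27

Expand x = 1349/232 as a continued fraction with the Euclidean algorithm:
  1349 = 5*232 + 189, so a_0 = 5.
  232 = 1*189 + 43, so a_1 = 1.
  189 = 4*43 + 17, so a_2 = 4.
  43 = 2*17 + 9, so a_3 = 2.
  17 = 1*9 + 8, so a_4 = 1.
  9 = 1*8 + 1, so a_5 = 1.
  8 = 8*1 + 0, so a_6 = 8.
so x = [5; 1, 4, 2, 1, 1, 8].
Convergents (p_i = a_i*p_{i-1} + p_{i-2}, q_i = a_i*q_{i-1} + q_{i-2} with p_{-2}=0, p_{-1}=1, q_{-2}=1, q_{-1}=0), until the denominator exceeds 65:
  i=0: a_0=5, p_0 = 5*1 + 0 = 5, q_0 = 5*0 + 1 = 1.
  i=1: a_1=1, p_1 = 1*5 + 1 = 6, q_1 = 1*1 + 0 = 1.
  i=2: a_2=4, p_2 = 4*6 + 5 = 29, q_2 = 4*1 + 1 = 5.
  i=3: a_3=2, p_3 = 2*29 + 6 = 64, q_3 = 2*5 + 1 = 11.
  i=4: a_4=1, p_4 = 1*64 + 29 = 93, q_4 = 1*11 + 5 = 16.
  i=5: a_5=1, p_5 = 1*93 + 64 = 157, q_5 = 1*16 + 11 = 27.
  i=6: a_6=8, p_6 = 8*157 + 93 = 1349, q_6 = 8*27 + 16 = 232.
q_6 = 232 > 65, so the last convergent with denominator <= 65 is p_5/q_5 = 157/27.
The closest fraction with denominator <= 65 is either p_5/q_5 or the intermediate fraction (k*p_5 + p_4)/(k*q_5 + q_4) with the largest k >= 1 whose denominator stays <= 65; these approach x as k grows, and every other convergent or intermediate fraction in range is farther away.
Largest k: floor((65 - q_4)/q_5) = floor((65 - 16)/27) = 1.
That gives (1*157 + 93)/(1*27 + 16) = 250/43.
Compare the errors: |x - 157/27| = |1349*27 - 157*232|/(232*27) = 1/6264, and |x - 250/43| = |1349*43 - 250*232|/(232*43) = 7/9976.
Cross-multiplying, 1*9976 = 9976 < 43848 = 7*6264, so 1/6264 is smaller: the convergent 157/27 is closer to x than 250/43.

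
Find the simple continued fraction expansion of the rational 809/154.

Run the Euclidean algorithm on 809 and 154; the successive quotients are the partial quotients a_0, a_1, ... (each step inverts the fractional part left over by the previous one):
  809 = 5*154 + 39, so a_0 = 5.
  154 = 3*39 + 37, so a_1 = 3.
  39 = 1*37 + 2, so a_2 = 1.
  37 = 18*2 + 1, so a_3 = 18.
  2 = 2*1 + 0, so a_4 = 2.
The remainder reaches 0 after 5 divisions, so the expansion has 5 partial quotients, read off in order.

[5; 3, 1, 18, 2]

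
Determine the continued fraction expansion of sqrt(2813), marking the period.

Write x_i = (sqrt(2813) + m_i)/d_i with (m_0, d_0) = (0, 1). a_0 = floor(sqrt(2813)) = 53, since 53^2 = 2809 <= 2813 < 2916 = 54^2.
Iterate m_{i+1} = d_i*a_i - m_i, d_{i+1} = (2813 - m_{i+1}^2)/d_i, a_{i+1} = floor((a_0 + m_{i+1})/d_{i+1}):
  m_1 = 1*53 - 0 = 53, d_1 = (2813 - 53^2)/1 = 4/1 = 4, a_1 = floor((53 + 53)/4) = 26.
  m_2 = 4*26 - 53 = 51, d_2 = (2813 - 51^2)/4 = 212/4 = 53, a_2 = floor((53 + 51)/53) = 1.
  m_3 = 53*1 - 51 = 2, d_3 = (2813 - 2^2)/53 = 2809/53 = 53, a_3 = floor((53 + 2)/53) = 1.
  m_4 = 53*1 - 2 = 51, d_4 = (2813 - 51^2)/53 = 212/53 = 4, a_4 = floor((53 + 51)/4) = 26.
  m_5 = 4*26 - 51 = 53, d_5 = (2813 - 53^2)/4 = 4/4 = 1, a_5 = floor((53 + 53)/1) = 106.
  m_6 = 1*106 - 53 = 53, d_6 = (2813 - 53^2)/1 = 4/1 = 4: (m_6, d_6) = (m_1, d_1) = (53, 4), so from here the quotients repeat a_1, ..., a_5; the period length is 5.
Hence the expansion of sqrt(2813) is a_0 = 53 followed by the repeating block 26, 1, 1, 26, 106 (period 5).

[53; (26, 1, 1, 26, 106)]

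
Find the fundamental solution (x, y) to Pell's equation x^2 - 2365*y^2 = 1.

(x, y) = (155231, 3192)

First expand sqrt(2365) as a continued fraction. With x_i = (sqrt(2365) + m_i)/d_i and (m_0, d_0) = (0, 1): a_0 = floor(sqrt(2365)) = 48, since 48^2 = 2304 <= 2365 < 2401 = 49^2.
Iterate m_{i+1} = d_i*a_i - m_i, d_{i+1} = (2365 - m_{i+1}^2)/d_i, a_{i+1} = floor((a_0 + m_{i+1})/d_{i+1}):
  m_1 = 1*48 - 0 = 48, d_1 = (2365 - 48^2)/1 = 61/1 = 61, a_1 = floor((48 + 48)/61) = 1.
  m_2 = 61*1 - 48 = 13, d_2 = (2365 - 13^2)/61 = 2196/61 = 36, a_2 = floor((48 + 13)/36) = 1.
  m_3 = 36*1 - 13 = 23, d_3 = (2365 - 23^2)/36 = 1836/36 = 51, a_3 = floor((48 + 23)/51) = 1.
  m_4 = 51*1 - 23 = 28, d_4 = (2365 - 28^2)/51 = 1581/51 = 31, a_4 = floor((48 + 28)/31) = 2.
  m_5 = 31*2 - 28 = 34, d_5 = (2365 - 34^2)/31 = 1209/31 = 39, a_5 = floor((48 + 34)/39) = 2.
  m_6 = 39*2 - 34 = 44, d_6 = (2365 - 44^2)/39 = 429/39 = 11, a_6 = floor((48 + 44)/11) = 8.
  m_7 = 11*8 - 44 = 44, d_7 = (2365 - 44^2)/11 = 429/11 = 39, a_7 = floor((48 + 44)/39) = 2.
  m_8 = 39*2 - 44 = 34, d_8 = (2365 - 34^2)/39 = 1209/39 = 31, a_8 = floor((48 + 34)/31) = 2.
  m_9 = 31*2 - 34 = 28, d_9 = (2365 - 28^2)/31 = 1581/31 = 51, a_9 = floor((48 + 28)/51) = 1.
  m_10 = 51*1 - 28 = 23, d_10 = (2365 - 23^2)/51 = 1836/51 = 36, a_10 = floor((48 + 23)/36) = 1.
  m_11 = 36*1 - 23 = 13, d_11 = (2365 - 13^2)/36 = 2196/36 = 61, a_11 = floor((48 + 13)/61) = 1.
  m_12 = 61*1 - 13 = 48, d_12 = (2365 - 48^2)/61 = 61/61 = 1, a_12 = floor((48 + 48)/1) = 96.
  m_13 = 1*96 - 48 = 48, d_13 = (2365 - 48^2)/1 = 61/1 = 61: (m_13, d_13) = (m_1, d_1) = (48, 61), so from here the quotients repeat a_1, ..., a_12; the period length is 12.
So sqrt(2365) = [48; (1, 1, 1, 2, 2, 8, 2, 2, 1, 1, 1, 96)] with period length k = 12.
k is even, so the fundamental solution of x^2 - 2365y^2 = 1 is (p_{k-1}, q_{k-1}) = (p_11, q_11); compute convergents through index 11.
Convergents (p_i = a_i*p_{i-1} + p_{i-2}, q_i = a_i*q_{i-1} + q_{i-2} with p_{-2}=0, p_{-1}=1, q_{-2}=1, q_{-1}=0):
  i=0: a_0=48, p_0 = 48*1 + 0 = 48, q_0 = 48*0 + 1 = 1.
  i=1: a_1=1, p_1 = 1*48 + 1 = 49, q_1 = 1*1 + 0 = 1.
  i=2: a_2=1, p_2 = 1*49 + 48 = 97, q_2 = 1*1 + 1 = 2.
  i=3: a_3=1, p_3 = 1*97 + 49 = 146, q_3 = 1*2 + 1 = 3.
  i=4: a_4=2, p_4 = 2*146 + 97 = 389, q_4 = 2*3 + 2 = 8.
  i=5: a_5=2, p_5 = 2*389 + 146 = 924, q_5 = 2*8 + 3 = 19.
  i=6: a_6=8, p_6 = 8*924 + 389 = 7781, q_6 = 8*19 + 8 = 160.
  i=7: a_7=2, p_7 = 2*7781 + 924 = 16486, q_7 = 2*160 + 19 = 339.
  i=8: a_8=2, p_8 = 2*16486 + 7781 = 40753, q_8 = 2*339 + 160 = 838.
  i=9: a_9=1, p_9 = 1*40753 + 16486 = 57239, q_9 = 1*838 + 339 = 1177.
  i=10: a_10=1, p_10 = 1*57239 + 40753 = 97992, q_10 = 1*1177 + 838 = 2015.
  i=11: a_11=1, p_11 = 1*97992 + 57239 = 155231, q_11 = 1*2015 + 1177 = 3192.
Check: 155231^2 - 2365*3192^2 = 24096663361 - 24096663360 = 1, so (x, y) = (155231, 3192) solves the equation, and by the theorem it is the least positive solution.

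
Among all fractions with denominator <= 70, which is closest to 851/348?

159/65

Expand x = 851/348 as a continued fraction with the Euclidean algorithm:
  851 = 2*348 + 155, so a_0 = 2.
  348 = 2*155 + 38, so a_1 = 2.
  155 = 4*38 + 3, so a_2 = 4.
  38 = 12*3 + 2, so a_3 = 12.
  3 = 1*2 + 1, so a_4 = 1.
  2 = 2*1 + 0, so a_5 = 2.
so x = [2; 2, 4, 12, 1, 2].
Convergents (p_i = a_i*p_{i-1} + p_{i-2}, q_i = a_i*q_{i-1} + q_{i-2} with p_{-2}=0, p_{-1}=1, q_{-2}=1, q_{-1}=0), until the denominator exceeds 70:
  i=0: a_0=2, p_0 = 2*1 + 0 = 2, q_0 = 2*0 + 1 = 1.
  i=1: a_1=2, p_1 = 2*2 + 1 = 5, q_1 = 2*1 + 0 = 2.
  i=2: a_2=4, p_2 = 4*5 + 2 = 22, q_2 = 4*2 + 1 = 9.
  i=3: a_3=12, p_3 = 12*22 + 5 = 269, q_3 = 12*9 + 2 = 110.
q_3 = 110 > 70, so the last convergent with denominator <= 70 is p_2/q_2 = 22/9.
The closest fraction with denominator <= 70 is either p_2/q_2 or the intermediate fraction (k*p_2 + p_1)/(k*q_2 + q_1) with the largest k >= 1 whose denominator stays <= 70; these approach x as k grows, and every other convergent or intermediate fraction in range is farther away.
Largest k: floor((70 - q_1)/q_2) = floor((70 - 2)/9) = 7.
That gives (7*22 + 5)/(7*9 + 2) = 159/65.
Compare the errors: |x - 22/9| = |851*9 - 22*348|/(348*9) = 3/3132, and |x - 159/65| = |851*65 - 159*348|/(348*65) = 17/22620.
Cross-multiplying, 17*3132 = 53244 < 67860 = 3*22620, so 17/22620 is smaller: the intermediate fraction 159/65 is closer to x than 22/9.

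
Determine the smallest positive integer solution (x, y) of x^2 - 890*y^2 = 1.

(x, y) = (179, 6)

First expand sqrt(890) as a continued fraction. With x_i = (sqrt(890) + m_i)/d_i and (m_0, d_0) = (0, 1): a_0 = floor(sqrt(890)) = 29, since 29^2 = 841 <= 890 < 900 = 30^2.
Iterate m_{i+1} = d_i*a_i - m_i, d_{i+1} = (890 - m_{i+1}^2)/d_i, a_{i+1} = floor((a_0 + m_{i+1})/d_{i+1}):
  m_1 = 1*29 - 0 = 29, d_1 = (890 - 29^2)/1 = 49/1 = 49, a_1 = floor((29 + 29)/49) = 1.
  m_2 = 49*1 - 29 = 20, d_2 = (890 - 20^2)/49 = 490/49 = 10, a_2 = floor((29 + 20)/10) = 4.
  m_3 = 10*4 - 20 = 20, d_3 = (890 - 20^2)/10 = 490/10 = 49, a_3 = floor((29 + 20)/49) = 1.
  m_4 = 49*1 - 20 = 29, d_4 = (890 - 29^2)/49 = 49/49 = 1, a_4 = floor((29 + 29)/1) = 58.
  m_5 = 1*58 - 29 = 29, d_5 = (890 - 29^2)/1 = 49/1 = 49: (m_5, d_5) = (m_1, d_1) = (29, 49), so from here the quotients repeat a_1, ..., a_4; the period length is 4.
So sqrt(890) = [29; (1, 4, 1, 58)] with period length k = 4.
k is even, so the fundamental solution of x^2 - 890y^2 = 1 is (p_{k-1}, q_{k-1}) = (p_3, q_3); compute convergents through index 3.
Convergents (p_i = a_i*p_{i-1} + p_{i-2}, q_i = a_i*q_{i-1} + q_{i-2} with p_{-2}=0, p_{-1}=1, q_{-2}=1, q_{-1}=0):
  i=0: a_0=29, p_0 = 29*1 + 0 = 29, q_0 = 29*0 + 1 = 1.
  i=1: a_1=1, p_1 = 1*29 + 1 = 30, q_1 = 1*1 + 0 = 1.
  i=2: a_2=4, p_2 = 4*30 + 29 = 149, q_2 = 4*1 + 1 = 5.
  i=3: a_3=1, p_3 = 1*149 + 30 = 179, q_3 = 1*5 + 1 = 6.
Check: 179^2 - 890*6^2 = 32041 - 32040 = 1, so (x, y) = (179, 6) solves the equation, and by the theorem it is the least positive solution.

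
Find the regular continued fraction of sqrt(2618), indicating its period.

[51; (6, 102)]

Write x_i = (sqrt(2618) + m_i)/d_i with (m_0, d_0) = (0, 1). a_0 = floor(sqrt(2618)) = 51, since 51^2 = 2601 <= 2618 < 2704 = 52^2.
Iterate m_{i+1} = d_i*a_i - m_i, d_{i+1} = (2618 - m_{i+1}^2)/d_i, a_{i+1} = floor((a_0 + m_{i+1})/d_{i+1}):
  m_1 = 1*51 - 0 = 51, d_1 = (2618 - 51^2)/1 = 17/1 = 17, a_1 = floor((51 + 51)/17) = 6.
  m_2 = 17*6 - 51 = 51, d_2 = (2618 - 51^2)/17 = 17/17 = 1, a_2 = floor((51 + 51)/1) = 102.
  m_3 = 1*102 - 51 = 51, d_3 = (2618 - 51^2)/1 = 17/1 = 17: (m_3, d_3) = (m_1, d_1) = (51, 17), so from here the quotients repeat a_1, a_2; the period length is 2.
Hence the expansion of sqrt(2618) is a_0 = 51 followed by the repeating block 6, 102 (period 2).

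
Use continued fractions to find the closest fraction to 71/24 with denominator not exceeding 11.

3/1

Expand x = 71/24 as a continued fraction with the Euclidean algorithm:
  71 = 2*24 + 23, so a_0 = 2.
  24 = 1*23 + 1, so a_1 = 1.
  23 = 23*1 + 0, so a_2 = 23.
so x = [2; 1, 23].
Convergents (p_i = a_i*p_{i-1} + p_{i-2}, q_i = a_i*q_{i-1} + q_{i-2} with p_{-2}=0, p_{-1}=1, q_{-2}=1, q_{-1}=0), until the denominator exceeds 11:
  i=0: a_0=2, p_0 = 2*1 + 0 = 2, q_0 = 2*0 + 1 = 1.
  i=1: a_1=1, p_1 = 1*2 + 1 = 3, q_1 = 1*1 + 0 = 1.
  i=2: a_2=23, p_2 = 23*3 + 2 = 71, q_2 = 23*1 + 1 = 24.
q_2 = 24 > 11, so the last convergent with denominator <= 11 is p_1/q_1 = 3/1.
The closest fraction with denominator <= 11 is either p_1/q_1 or the intermediate fraction (k*p_1 + p_0)/(k*q_1 + q_0) with the largest k >= 1 whose denominator stays <= 11; these approach x as k grows, and every other convergent or intermediate fraction in range is farther away.
Largest k: floor((11 - q_0)/q_1) = floor((11 - 1)/1) = 10.
That gives (10*3 + 2)/(10*1 + 1) = 32/11.
Compare the errors: |x - 3/1| = |71*1 - 3*24|/(24*1) = 1/24, and |x - 32/11| = |71*11 - 32*24|/(24*11) = 13/264.
Cross-multiplying, 1*264 = 264 < 312 = 13*24, so 1/24 is smaller: the convergent 3/1 is closer to x than 32/11.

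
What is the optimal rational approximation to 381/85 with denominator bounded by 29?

130/29

Expand x = 381/85 as a continued fraction with the Euclidean algorithm:
  381 = 4*85 + 41, so a_0 = 4.
  85 = 2*41 + 3, so a_1 = 2.
  41 = 13*3 + 2, so a_2 = 13.
  3 = 1*2 + 1, so a_3 = 1.
  2 = 2*1 + 0, so a_4 = 2.
so x = [4; 2, 13, 1, 2].
Convergents (p_i = a_i*p_{i-1} + p_{i-2}, q_i = a_i*q_{i-1} + q_{i-2} with p_{-2}=0, p_{-1}=1, q_{-2}=1, q_{-1}=0), until the denominator exceeds 29:
  i=0: a_0=4, p_0 = 4*1 + 0 = 4, q_0 = 4*0 + 1 = 1.
  i=1: a_1=2, p_1 = 2*4 + 1 = 9, q_1 = 2*1 + 0 = 2.
  i=2: a_2=13, p_2 = 13*9 + 4 = 121, q_2 = 13*2 + 1 = 27.
  i=3: a_3=1, p_3 = 1*121 + 9 = 130, q_3 = 1*27 + 2 = 29.
  i=4: a_4=2, p_4 = 2*130 + 121 = 381, q_4 = 2*29 + 27 = 85.
q_4 = 85 > 29, so the last convergent with denominator <= 29 is p_3/q_3 = 130/29.
The closest fraction with denominator <= 29 is either p_3/q_3 or the intermediate fraction (k*p_3 + p_2)/(k*q_3 + q_2) with the largest k >= 1 whose denominator stays <= 29; these approach x as k grows, and every other convergent or intermediate fraction in range is farther away.
Largest k: floor((29 - q_2)/q_3) = floor((29 - 27)/29) = 0.
Since k = 0, no intermediate fraction beyond p_3/q_3 has denominator <= 29, so the convergent 130/29 is the closest (its error is |381*29 - 130*85|/(85*29) = 1/2465).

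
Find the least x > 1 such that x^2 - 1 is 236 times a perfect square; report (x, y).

First expand sqrt(236) as a continued fraction. With x_i = (sqrt(236) + m_i)/d_i and (m_0, d_0) = (0, 1): a_0 = floor(sqrt(236)) = 15, since 15^2 = 225 <= 236 < 256 = 16^2.
Iterate m_{i+1} = d_i*a_i - m_i, d_{i+1} = (236 - m_{i+1}^2)/d_i, a_{i+1} = floor((a_0 + m_{i+1})/d_{i+1}):
  m_1 = 1*15 - 0 = 15, d_1 = (236 - 15^2)/1 = 11/1 = 11, a_1 = floor((15 + 15)/11) = 2.
  m_2 = 11*2 - 15 = 7, d_2 = (236 - 7^2)/11 = 187/11 = 17, a_2 = floor((15 + 7)/17) = 1.
  m_3 = 17*1 - 7 = 10, d_3 = (236 - 10^2)/17 = 136/17 = 8, a_3 = floor((15 + 10)/8) = 3.
  m_4 = 8*3 - 10 = 14, d_4 = (236 - 14^2)/8 = 40/8 = 5, a_4 = floor((15 + 14)/5) = 5.
  m_5 = 5*5 - 14 = 11, d_5 = (236 - 11^2)/5 = 115/5 = 23, a_5 = floor((15 + 11)/23) = 1.
  m_6 = 23*1 - 11 = 12, d_6 = (236 - 12^2)/23 = 92/23 = 4, a_6 = floor((15 + 12)/4) = 6.
  m_7 = 4*6 - 12 = 12, d_7 = (236 - 12^2)/4 = 92/4 = 23, a_7 = floor((15 + 12)/23) = 1.
  m_8 = 23*1 - 12 = 11, d_8 = (236 - 11^2)/23 = 115/23 = 5, a_8 = floor((15 + 11)/5) = 5.
  m_9 = 5*5 - 11 = 14, d_9 = (236 - 14^2)/5 = 40/5 = 8, a_9 = floor((15 + 14)/8) = 3.
  m_10 = 8*3 - 14 = 10, d_10 = (236 - 10^2)/8 = 136/8 = 17, a_10 = floor((15 + 10)/17) = 1.
  m_11 = 17*1 - 10 = 7, d_11 = (236 - 7^2)/17 = 187/17 = 11, a_11 = floor((15 + 7)/11) = 2.
  m_12 = 11*2 - 7 = 15, d_12 = (236 - 15^2)/11 = 11/11 = 1, a_12 = floor((15 + 15)/1) = 30.
  m_13 = 1*30 - 15 = 15, d_13 = (236 - 15^2)/1 = 11/1 = 11: (m_13, d_13) = (m_1, d_1) = (15, 11), so from here the quotients repeat a_1, ..., a_12; the period length is 12.
So sqrt(236) = [15; (2, 1, 3, 5, 1, 6, 1, 5, 3, 1, 2, 30)] with period length k = 12.
k is even, so the fundamental solution of x^2 - 236y^2 = 1 is (p_{k-1}, q_{k-1}) = (p_11, q_11); compute convergents through index 11.
Convergents (p_i = a_i*p_{i-1} + p_{i-2}, q_i = a_i*q_{i-1} + q_{i-2} with p_{-2}=0, p_{-1}=1, q_{-2}=1, q_{-1}=0):
  i=0: a_0=15, p_0 = 15*1 + 0 = 15, q_0 = 15*0 + 1 = 1.
  i=1: a_1=2, p_1 = 2*15 + 1 = 31, q_1 = 2*1 + 0 = 2.
  i=2: a_2=1, p_2 = 1*31 + 15 = 46, q_2 = 1*2 + 1 = 3.
  i=3: a_3=3, p_3 = 3*46 + 31 = 169, q_3 = 3*3 + 2 = 11.
  i=4: a_4=5, p_4 = 5*169 + 46 = 891, q_4 = 5*11 + 3 = 58.
  i=5: a_5=1, p_5 = 1*891 + 169 = 1060, q_5 = 1*58 + 11 = 69.
  i=6: a_6=6, p_6 = 6*1060 + 891 = 7251, q_6 = 6*69 + 58 = 472.
  i=7: a_7=1, p_7 = 1*7251 + 1060 = 8311, q_7 = 1*472 + 69 = 541.
  i=8: a_8=5, p_8 = 5*8311 + 7251 = 48806, q_8 = 5*541 + 472 = 3177.
  i=9: a_9=3, p_9 = 3*48806 + 8311 = 154729, q_9 = 3*3177 + 541 = 10072.
  i=10: a_10=1, p_10 = 1*154729 + 48806 = 203535, q_10 = 1*10072 + 3177 = 13249.
  i=11: a_11=2, p_11 = 2*203535 + 154729 = 561799, q_11 = 2*13249 + 10072 = 36570.
Check: 561799^2 - 236*36570^2 = 315618116401 - 315618116400 = 1, so (x, y) = (561799, 36570) solves the equation, and by the theorem it is the least positive solution.

(x, y) = (561799, 36570)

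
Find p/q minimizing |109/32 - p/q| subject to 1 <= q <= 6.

Expand x = 109/32 as a continued fraction with the Euclidean algorithm:
  109 = 3*32 + 13, so a_0 = 3.
  32 = 2*13 + 6, so a_1 = 2.
  13 = 2*6 + 1, so a_2 = 2.
  6 = 6*1 + 0, so a_3 = 6.
so x = [3; 2, 2, 6].
Convergents (p_i = a_i*p_{i-1} + p_{i-2}, q_i = a_i*q_{i-1} + q_{i-2} with p_{-2}=0, p_{-1}=1, q_{-2}=1, q_{-1}=0), until the denominator exceeds 6:
  i=0: a_0=3, p_0 = 3*1 + 0 = 3, q_0 = 3*0 + 1 = 1.
  i=1: a_1=2, p_1 = 2*3 + 1 = 7, q_1 = 2*1 + 0 = 2.
  i=2: a_2=2, p_2 = 2*7 + 3 = 17, q_2 = 2*2 + 1 = 5.
  i=3: a_3=6, p_3 = 6*17 + 7 = 109, q_3 = 6*5 + 2 = 32.
q_3 = 32 > 6, so the last convergent with denominator <= 6 is p_2/q_2 = 17/5.
The closest fraction with denominator <= 6 is either p_2/q_2 or the intermediate fraction (k*p_2 + p_1)/(k*q_2 + q_1) with the largest k >= 1 whose denominator stays <= 6; these approach x as k grows, and every other convergent or intermediate fraction in range is farther away.
Largest k: floor((6 - q_1)/q_2) = floor((6 - 2)/5) = 0.
Since k = 0, no intermediate fraction beyond p_2/q_2 has denominator <= 6, so the convergent 17/5 is the closest (its error is |109*5 - 17*32|/(32*5) = 1/160).

17/5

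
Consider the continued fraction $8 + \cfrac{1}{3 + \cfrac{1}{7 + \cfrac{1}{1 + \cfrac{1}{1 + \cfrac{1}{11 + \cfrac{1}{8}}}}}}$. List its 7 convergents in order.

Using the convergent recurrence p_i = a_i*p_{i-1} + p_{i-2}, q_i = a_i*q_{i-1} + q_{i-2} with p_{-2}=0, p_{-1}=1, q_{-2}=1, q_{-1}=0:
  i=0: a_0=8, p_0 = 8*1 + 0 = 8, q_0 = 8*0 + 1 = 1.
  i=1: a_1=3, p_1 = 3*8 + 1 = 25, q_1 = 3*1 + 0 = 3.
  i=2: a_2=7, p_2 = 7*25 + 8 = 183, q_2 = 7*3 + 1 = 22.
  i=3: a_3=1, p_3 = 1*183 + 25 = 208, q_3 = 1*22 + 3 = 25.
  i=4: a_4=1, p_4 = 1*208 + 183 = 391, q_4 = 1*25 + 22 = 47.
  i=5: a_5=11, p_5 = 11*391 + 208 = 4509, q_5 = 11*47 + 25 = 542.
  i=6: a_6=8, p_6 = 8*4509 + 391 = 36463, q_6 = 8*542 + 47 = 4383.

8/1, 25/3, 183/22, 208/25, 391/47, 4509/542, 36463/4383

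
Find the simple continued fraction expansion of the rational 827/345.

Run the Euclidean algorithm on 827 and 345; the successive quotients are the partial quotients a_0, a_1, ... (each step inverts the fractional part left over by the previous one):
  827 = 2*345 + 137, so a_0 = 2.
  345 = 2*137 + 71, so a_1 = 2.
  137 = 1*71 + 66, so a_2 = 1.
  71 = 1*66 + 5, so a_3 = 1.
  66 = 13*5 + 1, so a_4 = 13.
  5 = 5*1 + 0, so a_5 = 5.
The remainder reaches 0 after 6 divisions, so the expansion has 6 partial quotients, read off in order.

[2; 2, 1, 1, 13, 5]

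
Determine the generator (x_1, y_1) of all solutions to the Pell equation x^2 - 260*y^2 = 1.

(x, y) = (129, 8)

First expand sqrt(260) as a continued fraction. With x_i = (sqrt(260) + m_i)/d_i and (m_0, d_0) = (0, 1): a_0 = floor(sqrt(260)) = 16, since 16^2 = 256 <= 260 < 289 = 17^2.
Iterate m_{i+1} = d_i*a_i - m_i, d_{i+1} = (260 - m_{i+1}^2)/d_i, a_{i+1} = floor((a_0 + m_{i+1})/d_{i+1}):
  m_1 = 1*16 - 0 = 16, d_1 = (260 - 16^2)/1 = 4/1 = 4, a_1 = floor((16 + 16)/4) = 8.
  m_2 = 4*8 - 16 = 16, d_2 = (260 - 16^2)/4 = 4/4 = 1, a_2 = floor((16 + 16)/1) = 32.
  m_3 = 1*32 - 16 = 16, d_3 = (260 - 16^2)/1 = 4/1 = 4: (m_3, d_3) = (m_1, d_1) = (16, 4), so from here the quotients repeat a_1, a_2; the period length is 2.
So sqrt(260) = [16; (8, 32)] with period length k = 2.
k is even, so the fundamental solution of x^2 - 260y^2 = 1 is (p_{k-1}, q_{k-1}) = (p_1, q_1); compute convergents through index 1.
Convergents (p_i = a_i*p_{i-1} + p_{i-2}, q_i = a_i*q_{i-1} + q_{i-2} with p_{-2}=0, p_{-1}=1, q_{-2}=1, q_{-1}=0):
  i=0: a_0=16, p_0 = 16*1 + 0 = 16, q_0 = 16*0 + 1 = 1.
  i=1: a_1=8, p_1 = 8*16 + 1 = 129, q_1 = 8*1 + 0 = 8.
Check: 129^2 - 260*8^2 = 16641 - 16640 = 1, so (x, y) = (129, 8) solves the equation, and by the theorem it is the least positive solution.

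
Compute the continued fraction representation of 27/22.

[1; 4, 2, 2]

Run the Euclidean algorithm on 27 and 22; the successive quotients are the partial quotients a_0, a_1, ... (each step inverts the fractional part left over by the previous one):
  27 = 1*22 + 5, so a_0 = 1.
  22 = 4*5 + 2, so a_1 = 4.
  5 = 2*2 + 1, so a_2 = 2.
  2 = 2*1 + 0, so a_3 = 2.
The remainder reaches 0 after 4 divisions, so the expansion has 4 partial quotients, read off in order.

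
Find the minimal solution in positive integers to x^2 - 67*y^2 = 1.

First expand sqrt(67) as a continued fraction. With x_i = (sqrt(67) + m_i)/d_i and (m_0, d_0) = (0, 1): a_0 = floor(sqrt(67)) = 8, since 8^2 = 64 <= 67 < 81 = 9^2.
Iterate m_{i+1} = d_i*a_i - m_i, d_{i+1} = (67 - m_{i+1}^2)/d_i, a_{i+1} = floor((a_0 + m_{i+1})/d_{i+1}):
  m_1 = 1*8 - 0 = 8, d_1 = (67 - 8^2)/1 = 3/1 = 3, a_1 = floor((8 + 8)/3) = 5.
  m_2 = 3*5 - 8 = 7, d_2 = (67 - 7^2)/3 = 18/3 = 6, a_2 = floor((8 + 7)/6) = 2.
  m_3 = 6*2 - 7 = 5, d_3 = (67 - 5^2)/6 = 42/6 = 7, a_3 = floor((8 + 5)/7) = 1.
  m_4 = 7*1 - 5 = 2, d_4 = (67 - 2^2)/7 = 63/7 = 9, a_4 = floor((8 + 2)/9) = 1.
  m_5 = 9*1 - 2 = 7, d_5 = (67 - 7^2)/9 = 18/9 = 2, a_5 = floor((8 + 7)/2) = 7.
  m_6 = 2*7 - 7 = 7, d_6 = (67 - 7^2)/2 = 18/2 = 9, a_6 = floor((8 + 7)/9) = 1.
  m_7 = 9*1 - 7 = 2, d_7 = (67 - 2^2)/9 = 63/9 = 7, a_7 = floor((8 + 2)/7) = 1.
  m_8 = 7*1 - 2 = 5, d_8 = (67 - 5^2)/7 = 42/7 = 6, a_8 = floor((8 + 5)/6) = 2.
  m_9 = 6*2 - 5 = 7, d_9 = (67 - 7^2)/6 = 18/6 = 3, a_9 = floor((8 + 7)/3) = 5.
  m_10 = 3*5 - 7 = 8, d_10 = (67 - 8^2)/3 = 3/3 = 1, a_10 = floor((8 + 8)/1) = 16.
  m_11 = 1*16 - 8 = 8, d_11 = (67 - 8^2)/1 = 3/1 = 3: (m_11, d_11) = (m_1, d_1) = (8, 3), so from here the quotients repeat a_1, ..., a_10; the period length is 10.
So sqrt(67) = [8; (5, 2, 1, 1, 7, 1, 1, 2, 5, 16)] with period length k = 10.
k is even, so the fundamental solution of x^2 - 67y^2 = 1 is (p_{k-1}, q_{k-1}) = (p_9, q_9); compute convergents through index 9.
Convergents (p_i = a_i*p_{i-1} + p_{i-2}, q_i = a_i*q_{i-1} + q_{i-2} with p_{-2}=0, p_{-1}=1, q_{-2}=1, q_{-1}=0):
  i=0: a_0=8, p_0 = 8*1 + 0 = 8, q_0 = 8*0 + 1 = 1.
  i=1: a_1=5, p_1 = 5*8 + 1 = 41, q_1 = 5*1 + 0 = 5.
  i=2: a_2=2, p_2 = 2*41 + 8 = 90, q_2 = 2*5 + 1 = 11.
  i=3: a_3=1, p_3 = 1*90 + 41 = 131, q_3 = 1*11 + 5 = 16.
  i=4: a_4=1, p_4 = 1*131 + 90 = 221, q_4 = 1*16 + 11 = 27.
  i=5: a_5=7, p_5 = 7*221 + 131 = 1678, q_5 = 7*27 + 16 = 205.
  i=6: a_6=1, p_6 = 1*1678 + 221 = 1899, q_6 = 1*205 + 27 = 232.
  i=7: a_7=1, p_7 = 1*1899 + 1678 = 3577, q_7 = 1*232 + 205 = 437.
  i=8: a_8=2, p_8 = 2*3577 + 1899 = 9053, q_8 = 2*437 + 232 = 1106.
  i=9: a_9=5, p_9 = 5*9053 + 3577 = 48842, q_9 = 5*1106 + 437 = 5967.
Check: 48842^2 - 67*5967^2 = 2385540964 - 2385540963 = 1, so (x, y) = (48842, 5967) solves the equation, and by the theorem it is the least positive solution.

(x, y) = (48842, 5967)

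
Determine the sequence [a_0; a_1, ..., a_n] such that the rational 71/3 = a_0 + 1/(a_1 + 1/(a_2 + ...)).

[23; 1, 2]

Run the Euclidean algorithm on 71 and 3; the successive quotients are the partial quotients a_0, a_1, ... (each step inverts the fractional part left over by the previous one):
  71 = 23*3 + 2, so a_0 = 23.
  3 = 1*2 + 1, so a_1 = 1.
  2 = 2*1 + 0, so a_2 = 2.
The remainder reaches 0 after 3 divisions, so the expansion has 3 partial quotients, read off in order.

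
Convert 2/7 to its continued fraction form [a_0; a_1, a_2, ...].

[0; 3, 2]

Run the Euclidean algorithm on 2 and 7; the successive quotients are the partial quotients a_0, a_1, ... (each step inverts the fractional part left over by the previous one):
  2 = 0*7 + 2, so a_0 = 0.
  7 = 3*2 + 1, so a_1 = 3.
  2 = 2*1 + 0, so a_2 = 2.
The remainder reaches 0 after 3 divisions, so the expansion has 3 partial quotients, read off in order.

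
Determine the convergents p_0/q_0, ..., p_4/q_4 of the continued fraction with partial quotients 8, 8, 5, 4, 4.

8/1, 65/8, 333/41, 1397/172, 5921/729

Using the convergent recurrence p_i = a_i*p_{i-1} + p_{i-2}, q_i = a_i*q_{i-1} + q_{i-2} with p_{-2}=0, p_{-1}=1, q_{-2}=1, q_{-1}=0:
  i=0: a_0=8, p_0 = 8*1 + 0 = 8, q_0 = 8*0 + 1 = 1.
  i=1: a_1=8, p_1 = 8*8 + 1 = 65, q_1 = 8*1 + 0 = 8.
  i=2: a_2=5, p_2 = 5*65 + 8 = 333, q_2 = 5*8 + 1 = 41.
  i=3: a_3=4, p_3 = 4*333 + 65 = 1397, q_3 = 4*41 + 8 = 172.
  i=4: a_4=4, p_4 = 4*1397 + 333 = 5921, q_4 = 4*172 + 41 = 729.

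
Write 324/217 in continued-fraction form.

Run the Euclidean algorithm on 324 and 217; the successive quotients are the partial quotients a_0, a_1, ... (each step inverts the fractional part left over by the previous one):
  324 = 1*217 + 107, so a_0 = 1.
  217 = 2*107 + 3, so a_1 = 2.
  107 = 35*3 + 2, so a_2 = 35.
  3 = 1*2 + 1, so a_3 = 1.
  2 = 2*1 + 0, so a_4 = 2.
The remainder reaches 0 after 5 divisions, so the expansion has 5 partial quotients, read off in order.

[1; 2, 35, 1, 2]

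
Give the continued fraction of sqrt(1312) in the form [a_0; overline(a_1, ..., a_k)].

Write x_i = (sqrt(1312) + m_i)/d_i with (m_0, d_0) = (0, 1). a_0 = floor(sqrt(1312)) = 36, since 36^2 = 1296 <= 1312 < 1369 = 37^2.
Iterate m_{i+1} = d_i*a_i - m_i, d_{i+1} = (1312 - m_{i+1}^2)/d_i, a_{i+1} = floor((a_0 + m_{i+1})/d_{i+1}):
  m_1 = 1*36 - 0 = 36, d_1 = (1312 - 36^2)/1 = 16/1 = 16, a_1 = floor((36 + 36)/16) = 4.
  m_2 = 16*4 - 36 = 28, d_2 = (1312 - 28^2)/16 = 528/16 = 33, a_2 = floor((36 + 28)/33) = 1.
  m_3 = 33*1 - 28 = 5, d_3 = (1312 - 5^2)/33 = 1287/33 = 39, a_3 = floor((36 + 5)/39) = 1.
  m_4 = 39*1 - 5 = 34, d_4 = (1312 - 34^2)/39 = 156/39 = 4, a_4 = floor((36 + 34)/4) = 17.
  m_5 = 4*17 - 34 = 34, d_5 = (1312 - 34^2)/4 = 156/4 = 39, a_5 = floor((36 + 34)/39) = 1.
  m_6 = 39*1 - 34 = 5, d_6 = (1312 - 5^2)/39 = 1287/39 = 33, a_6 = floor((36 + 5)/33) = 1.
  m_7 = 33*1 - 5 = 28, d_7 = (1312 - 28^2)/33 = 528/33 = 16, a_7 = floor((36 + 28)/16) = 4.
  m_8 = 16*4 - 28 = 36, d_8 = (1312 - 36^2)/16 = 16/16 = 1, a_8 = floor((36 + 36)/1) = 72.
  m_9 = 1*72 - 36 = 36, d_9 = (1312 - 36^2)/1 = 16/1 = 16: (m_9, d_9) = (m_1, d_1) = (36, 16), so from here the quotients repeat a_1, ..., a_8; the period length is 8.
Hence the expansion of sqrt(1312) is a_0 = 36 followed by the repeating block 4, 1, 1, 17, 1, 1, 4, 72 (period 8).

[36; overline(4, 1, 1, 17, 1, 1, 4, 72)]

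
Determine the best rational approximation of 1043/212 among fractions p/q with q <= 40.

123/25

Expand x = 1043/212 as a continued fraction with the Euclidean algorithm:
  1043 = 4*212 + 195, so a_0 = 4.
  212 = 1*195 + 17, so a_1 = 1.
  195 = 11*17 + 8, so a_2 = 11.
  17 = 2*8 + 1, so a_3 = 2.
  8 = 8*1 + 0, so a_4 = 8.
so x = [4; 1, 11, 2, 8].
Convergents (p_i = a_i*p_{i-1} + p_{i-2}, q_i = a_i*q_{i-1} + q_{i-2} with p_{-2}=0, p_{-1}=1, q_{-2}=1, q_{-1}=0), until the denominator exceeds 40:
  i=0: a_0=4, p_0 = 4*1 + 0 = 4, q_0 = 4*0 + 1 = 1.
  i=1: a_1=1, p_1 = 1*4 + 1 = 5, q_1 = 1*1 + 0 = 1.
  i=2: a_2=11, p_2 = 11*5 + 4 = 59, q_2 = 11*1 + 1 = 12.
  i=3: a_3=2, p_3 = 2*59 + 5 = 123, q_3 = 2*12 + 1 = 25.
  i=4: a_4=8, p_4 = 8*123 + 59 = 1043, q_4 = 8*25 + 12 = 212.
q_4 = 212 > 40, so the last convergent with denominator <= 40 is p_3/q_3 = 123/25.
The closest fraction with denominator <= 40 is either p_3/q_3 or the intermediate fraction (k*p_3 + p_2)/(k*q_3 + q_2) with the largest k >= 1 whose denominator stays <= 40; these approach x as k grows, and every other convergent or intermediate fraction in range is farther away.
Largest k: floor((40 - q_2)/q_3) = floor((40 - 12)/25) = 1.
That gives (1*123 + 59)/(1*25 + 12) = 182/37.
Compare the errors: |x - 123/25| = |1043*25 - 123*212|/(212*25) = 1/5300, and |x - 182/37| = |1043*37 - 182*212|/(212*37) = 7/7844.
Cross-multiplying, 1*7844 = 7844 < 37100 = 7*5300, so 1/5300 is smaller: the convergent 123/25 is closer to x than 182/37.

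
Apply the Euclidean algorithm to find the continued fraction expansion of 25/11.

[2; 3, 1, 2]

Run the Euclidean algorithm on 25 and 11; the successive quotients are the partial quotients a_0, a_1, ... (each step inverts the fractional part left over by the previous one):
  25 = 2*11 + 3, so a_0 = 2.
  11 = 3*3 + 2, so a_1 = 3.
  3 = 1*2 + 1, so a_2 = 1.
  2 = 2*1 + 0, so a_3 = 2.
The remainder reaches 0 after 4 divisions, so the expansion has 4 partial quotients, read off in order.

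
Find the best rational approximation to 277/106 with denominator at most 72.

81/31

Expand x = 277/106 as a continued fraction with the Euclidean algorithm:
  277 = 2*106 + 65, so a_0 = 2.
  106 = 1*65 + 41, so a_1 = 1.
  65 = 1*41 + 24, so a_2 = 1.
  41 = 1*24 + 17, so a_3 = 1.
  24 = 1*17 + 7, so a_4 = 1.
  17 = 2*7 + 3, so a_5 = 2.
  7 = 2*3 + 1, so a_6 = 2.
  3 = 3*1 + 0, so a_7 = 3.
so x = [2; 1, 1, 1, 1, 2, 2, 3].
Convergents (p_i = a_i*p_{i-1} + p_{i-2}, q_i = a_i*q_{i-1} + q_{i-2} with p_{-2}=0, p_{-1}=1, q_{-2}=1, q_{-1}=0), until the denominator exceeds 72:
  i=0: a_0=2, p_0 = 2*1 + 0 = 2, q_0 = 2*0 + 1 = 1.
  i=1: a_1=1, p_1 = 1*2 + 1 = 3, q_1 = 1*1 + 0 = 1.
  i=2: a_2=1, p_2 = 1*3 + 2 = 5, q_2 = 1*1 + 1 = 2.
  i=3: a_3=1, p_3 = 1*5 + 3 = 8, q_3 = 1*2 + 1 = 3.
  i=4: a_4=1, p_4 = 1*8 + 5 = 13, q_4 = 1*3 + 2 = 5.
  i=5: a_5=2, p_5 = 2*13 + 8 = 34, q_5 = 2*5 + 3 = 13.
  i=6: a_6=2, p_6 = 2*34 + 13 = 81, q_6 = 2*13 + 5 = 31.
  i=7: a_7=3, p_7 = 3*81 + 34 = 277, q_7 = 3*31 + 13 = 106.
q_7 = 106 > 72, so the last convergent with denominator <= 72 is p_6/q_6 = 81/31.
The closest fraction with denominator <= 72 is either p_6/q_6 or the intermediate fraction (k*p_6 + p_5)/(k*q_6 + q_5) with the largest k >= 1 whose denominator stays <= 72; these approach x as k grows, and every other convergent or intermediate fraction in range is farther away.
Largest k: floor((72 - q_5)/q_6) = floor((72 - 13)/31) = 1.
That gives (1*81 + 34)/(1*31 + 13) = 115/44.
Compare the errors: |x - 81/31| = |277*31 - 81*106|/(106*31) = 1/3286, and |x - 115/44| = |277*44 - 115*106|/(106*44) = 2/4664.
Cross-multiplying, 1*4664 = 4664 < 6572 = 2*3286, so 1/3286 is smaller: the convergent 81/31 is closer to x than 115/44.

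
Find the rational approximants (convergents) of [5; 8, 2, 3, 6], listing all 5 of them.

Using the convergent recurrence p_i = a_i*p_{i-1} + p_{i-2}, q_i = a_i*q_{i-1} + q_{i-2} with p_{-2}=0, p_{-1}=1, q_{-2}=1, q_{-1}=0:
  i=0: a_0=5, p_0 = 5*1 + 0 = 5, q_0 = 5*0 + 1 = 1.
  i=1: a_1=8, p_1 = 8*5 + 1 = 41, q_1 = 8*1 + 0 = 8.
  i=2: a_2=2, p_2 = 2*41 + 5 = 87, q_2 = 2*8 + 1 = 17.
  i=3: a_3=3, p_3 = 3*87 + 41 = 302, q_3 = 3*17 + 8 = 59.
  i=4: a_4=6, p_4 = 6*302 + 87 = 1899, q_4 = 6*59 + 17 = 371.

5/1, 41/8, 87/17, 302/59, 1899/371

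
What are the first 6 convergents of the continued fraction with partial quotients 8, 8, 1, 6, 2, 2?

Using the convergent recurrence p_i = a_i*p_{i-1} + p_{i-2}, q_i = a_i*q_{i-1} + q_{i-2} with p_{-2}=0, p_{-1}=1, q_{-2}=1, q_{-1}=0:
  i=0: a_0=8, p_0 = 8*1 + 0 = 8, q_0 = 8*0 + 1 = 1.
  i=1: a_1=8, p_1 = 8*8 + 1 = 65, q_1 = 8*1 + 0 = 8.
  i=2: a_2=1, p_2 = 1*65 + 8 = 73, q_2 = 1*8 + 1 = 9.
  i=3: a_3=6, p_3 = 6*73 + 65 = 503, q_3 = 6*9 + 8 = 62.
  i=4: a_4=2, p_4 = 2*503 + 73 = 1079, q_4 = 2*62 + 9 = 133.
  i=5: a_5=2, p_5 = 2*1079 + 503 = 2661, q_5 = 2*133 + 62 = 328.

8/1, 65/8, 73/9, 503/62, 1079/133, 2661/328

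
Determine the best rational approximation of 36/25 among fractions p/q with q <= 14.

13/9

Expand x = 36/25 as a continued fraction with the Euclidean algorithm:
  36 = 1*25 + 11, so a_0 = 1.
  25 = 2*11 + 3, so a_1 = 2.
  11 = 3*3 + 2, so a_2 = 3.
  3 = 1*2 + 1, so a_3 = 1.
  2 = 2*1 + 0, so a_4 = 2.
so x = [1; 2, 3, 1, 2].
Convergents (p_i = a_i*p_{i-1} + p_{i-2}, q_i = a_i*q_{i-1} + q_{i-2} with p_{-2}=0, p_{-1}=1, q_{-2}=1, q_{-1}=0), until the denominator exceeds 14:
  i=0: a_0=1, p_0 = 1*1 + 0 = 1, q_0 = 1*0 + 1 = 1.
  i=1: a_1=2, p_1 = 2*1 + 1 = 3, q_1 = 2*1 + 0 = 2.
  i=2: a_2=3, p_2 = 3*3 + 1 = 10, q_2 = 3*2 + 1 = 7.
  i=3: a_3=1, p_3 = 1*10 + 3 = 13, q_3 = 1*7 + 2 = 9.
  i=4: a_4=2, p_4 = 2*13 + 10 = 36, q_4 = 2*9 + 7 = 25.
q_4 = 25 > 14, so the last convergent with denominator <= 14 is p_3/q_3 = 13/9.
The closest fraction with denominator <= 14 is either p_3/q_3 or the intermediate fraction (k*p_3 + p_2)/(k*q_3 + q_2) with the largest k >= 1 whose denominator stays <= 14; these approach x as k grows, and every other convergent or intermediate fraction in range is farther away.
Largest k: floor((14 - q_2)/q_3) = floor((14 - 7)/9) = 0.
Since k = 0, no intermediate fraction beyond p_3/q_3 has denominator <= 14, so the convergent 13/9 is the closest (its error is |36*9 - 13*25|/(25*9) = 1/225).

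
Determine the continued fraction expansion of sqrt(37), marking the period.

Write x_i = (sqrt(37) + m_i)/d_i with (m_0, d_0) = (0, 1). a_0 = floor(sqrt(37)) = 6, since 6^2 = 36 <= 37 < 49 = 7^2.
Iterate m_{i+1} = d_i*a_i - m_i, d_{i+1} = (37 - m_{i+1}^2)/d_i, a_{i+1} = floor((a_0 + m_{i+1})/d_{i+1}):
  m_1 = 1*6 - 0 = 6, d_1 = (37 - 6^2)/1 = 1/1 = 1, a_1 = floor((6 + 6)/1) = 12.
  m_2 = 1*12 - 6 = 6, d_2 = (37 - 6^2)/1 = 1/1 = 1: (m_2, d_2) = (m_1, d_1) = (6, 1), so from here the quotient a_1 repeats; the period length is 1.
Hence the expansion of sqrt(37) is a_0 = 6 followed by the repeating block 12 (period 1).

[6; (12)]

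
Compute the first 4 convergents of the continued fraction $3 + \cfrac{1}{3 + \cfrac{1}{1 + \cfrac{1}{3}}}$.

Using the convergent recurrence p_i = a_i*p_{i-1} + p_{i-2}, q_i = a_i*q_{i-1} + q_{i-2} with p_{-2}=0, p_{-1}=1, q_{-2}=1, q_{-1}=0:
  i=0: a_0=3, p_0 = 3*1 + 0 = 3, q_0 = 3*0 + 1 = 1.
  i=1: a_1=3, p_1 = 3*3 + 1 = 10, q_1 = 3*1 + 0 = 3.
  i=2: a_2=1, p_2 = 1*10 + 3 = 13, q_2 = 1*3 + 1 = 4.
  i=3: a_3=3, p_3 = 3*13 + 10 = 49, q_3 = 3*4 + 3 = 15.

3/1, 10/3, 13/4, 49/15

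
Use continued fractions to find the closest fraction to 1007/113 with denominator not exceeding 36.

Expand x = 1007/113 as a continued fraction with the Euclidean algorithm:
  1007 = 8*113 + 103, so a_0 = 8.
  113 = 1*103 + 10, so a_1 = 1.
  103 = 10*10 + 3, so a_2 = 10.
  10 = 3*3 + 1, so a_3 = 3.
  3 = 3*1 + 0, so a_4 = 3.
so x = [8; 1, 10, 3, 3].
Convergents (p_i = a_i*p_{i-1} + p_{i-2}, q_i = a_i*q_{i-1} + q_{i-2} with p_{-2}=0, p_{-1}=1, q_{-2}=1, q_{-1}=0), until the denominator exceeds 36:
  i=0: a_0=8, p_0 = 8*1 + 0 = 8, q_0 = 8*0 + 1 = 1.
  i=1: a_1=1, p_1 = 1*8 + 1 = 9, q_1 = 1*1 + 0 = 1.
  i=2: a_2=10, p_2 = 10*9 + 8 = 98, q_2 = 10*1 + 1 = 11.
  i=3: a_3=3, p_3 = 3*98 + 9 = 303, q_3 = 3*11 + 1 = 34.
  i=4: a_4=3, p_4 = 3*303 + 98 = 1007, q_4 = 3*34 + 11 = 113.
q_4 = 113 > 36, so the last convergent with denominator <= 36 is p_3/q_3 = 303/34.
The closest fraction with denominator <= 36 is either p_3/q_3 or the intermediate fraction (k*p_3 + p_2)/(k*q_3 + q_2) with the largest k >= 1 whose denominator stays <= 36; these approach x as k grows, and every other convergent or intermediate fraction in range is farther away.
Largest k: floor((36 - q_2)/q_3) = floor((36 - 11)/34) = 0.
Since k = 0, no intermediate fraction beyond p_3/q_3 has denominator <= 36, so the convergent 303/34 is the closest (its error is |1007*34 - 303*113|/(113*34) = 1/3842).

303/34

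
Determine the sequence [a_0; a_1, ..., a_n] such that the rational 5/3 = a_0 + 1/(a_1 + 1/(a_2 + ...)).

[1; 1, 2]

Run the Euclidean algorithm on 5 and 3; the successive quotients are the partial quotients a_0, a_1, ... (each step inverts the fractional part left over by the previous one):
  5 = 1*3 + 2, so a_0 = 1.
  3 = 1*2 + 1, so a_1 = 1.
  2 = 2*1 + 0, so a_2 = 2.
The remainder reaches 0 after 3 divisions, so the expansion has 3 partial quotients, read off in order.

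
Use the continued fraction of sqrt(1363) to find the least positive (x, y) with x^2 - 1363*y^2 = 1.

(x, y) = (3451726, 93495)

First expand sqrt(1363) as a continued fraction. With x_i = (sqrt(1363) + m_i)/d_i and (m_0, d_0) = (0, 1): a_0 = floor(sqrt(1363)) = 36, since 36^2 = 1296 <= 1363 < 1369 = 37^2.
Iterate m_{i+1} = d_i*a_i - m_i, d_{i+1} = (1363 - m_{i+1}^2)/d_i, a_{i+1} = floor((a_0 + m_{i+1})/d_{i+1}):
  m_1 = 1*36 - 0 = 36, d_1 = (1363 - 36^2)/1 = 67/1 = 67, a_1 = floor((36 + 36)/67) = 1.
  m_2 = 67*1 - 36 = 31, d_2 = (1363 - 31^2)/67 = 402/67 = 6, a_2 = floor((36 + 31)/6) = 11.
  m_3 = 6*11 - 31 = 35, d_3 = (1363 - 35^2)/6 = 138/6 = 23, a_3 = floor((36 + 35)/23) = 3.
  m_4 = 23*3 - 35 = 34, d_4 = (1363 - 34^2)/23 = 207/23 = 9, a_4 = floor((36 + 34)/9) = 7.
  m_5 = 9*7 - 34 = 29, d_5 = (1363 - 29^2)/9 = 522/9 = 58, a_5 = floor((36 + 29)/58) = 1.
  m_6 = 58*1 - 29 = 29, d_6 = (1363 - 29^2)/58 = 522/58 = 9, a_6 = floor((36 + 29)/9) = 7.
  m_7 = 9*7 - 29 = 34, d_7 = (1363 - 34^2)/9 = 207/9 = 23, a_7 = floor((36 + 34)/23) = 3.
  m_8 = 23*3 - 34 = 35, d_8 = (1363 - 35^2)/23 = 138/23 = 6, a_8 = floor((36 + 35)/6) = 11.
  m_9 = 6*11 - 35 = 31, d_9 = (1363 - 31^2)/6 = 402/6 = 67, a_9 = floor((36 + 31)/67) = 1.
  m_10 = 67*1 - 31 = 36, d_10 = (1363 - 36^2)/67 = 67/67 = 1, a_10 = floor((36 + 36)/1) = 72.
  m_11 = 1*72 - 36 = 36, d_11 = (1363 - 36^2)/1 = 67/1 = 67: (m_11, d_11) = (m_1, d_1) = (36, 67), so from here the quotients repeat a_1, ..., a_10; the period length is 10.
So sqrt(1363) = [36; (1, 11, 3, 7, 1, 7, 3, 11, 1, 72)] with period length k = 10.
k is even, so the fundamental solution of x^2 - 1363y^2 = 1 is (p_{k-1}, q_{k-1}) = (p_9, q_9); compute convergents through index 9.
Convergents (p_i = a_i*p_{i-1} + p_{i-2}, q_i = a_i*q_{i-1} + q_{i-2} with p_{-2}=0, p_{-1}=1, q_{-2}=1, q_{-1}=0):
  i=0: a_0=36, p_0 = 36*1 + 0 = 36, q_0 = 36*0 + 1 = 1.
  i=1: a_1=1, p_1 = 1*36 + 1 = 37, q_1 = 1*1 + 0 = 1.
  i=2: a_2=11, p_2 = 11*37 + 36 = 443, q_2 = 11*1 + 1 = 12.
  i=3: a_3=3, p_3 = 3*443 + 37 = 1366, q_3 = 3*12 + 1 = 37.
  i=4: a_4=7, p_4 = 7*1366 + 443 = 10005, q_4 = 7*37 + 12 = 271.
  i=5: a_5=1, p_5 = 1*10005 + 1366 = 11371, q_5 = 1*271 + 37 = 308.
  i=6: a_6=7, p_6 = 7*11371 + 10005 = 89602, q_6 = 7*308 + 271 = 2427.
  i=7: a_7=3, p_7 = 3*89602 + 11371 = 280177, q_7 = 3*2427 + 308 = 7589.
  i=8: a_8=11, p_8 = 11*280177 + 89602 = 3171549, q_8 = 11*7589 + 2427 = 85906.
  i=9: a_9=1, p_9 = 1*3171549 + 280177 = 3451726, q_9 = 1*85906 + 7589 = 93495.
Check: 3451726^2 - 1363*93495^2 = 11914412379076 - 11914412379075 = 1, so (x, y) = (3451726, 93495) solves the equation, and by the theorem it is the least positive solution.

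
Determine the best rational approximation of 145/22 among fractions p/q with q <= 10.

Expand x = 145/22 as a continued fraction with the Euclidean algorithm:
  145 = 6*22 + 13, so a_0 = 6.
  22 = 1*13 + 9, so a_1 = 1.
  13 = 1*9 + 4, so a_2 = 1.
  9 = 2*4 + 1, so a_3 = 2.
  4 = 4*1 + 0, so a_4 = 4.
so x = [6; 1, 1, 2, 4].
Convergents (p_i = a_i*p_{i-1} + p_{i-2}, q_i = a_i*q_{i-1} + q_{i-2} with p_{-2}=0, p_{-1}=1, q_{-2}=1, q_{-1}=0), until the denominator exceeds 10:
  i=0: a_0=6, p_0 = 6*1 + 0 = 6, q_0 = 6*0 + 1 = 1.
  i=1: a_1=1, p_1 = 1*6 + 1 = 7, q_1 = 1*1 + 0 = 1.
  i=2: a_2=1, p_2 = 1*7 + 6 = 13, q_2 = 1*1 + 1 = 2.
  i=3: a_3=2, p_3 = 2*13 + 7 = 33, q_3 = 2*2 + 1 = 5.
  i=4: a_4=4, p_4 = 4*33 + 13 = 145, q_4 = 4*5 + 2 = 22.
q_4 = 22 > 10, so the last convergent with denominator <= 10 is p_3/q_3 = 33/5.
The closest fraction with denominator <= 10 is either p_3/q_3 or the intermediate fraction (k*p_3 + p_2)/(k*q_3 + q_2) with the largest k >= 1 whose denominator stays <= 10; these approach x as k grows, and every other convergent or intermediate fraction in range is farther away.
Largest k: floor((10 - q_2)/q_3) = floor((10 - 2)/5) = 1.
That gives (1*33 + 13)/(1*5 + 2) = 46/7.
Compare the errors: |x - 33/5| = |145*5 - 33*22|/(22*5) = 1/110, and |x - 46/7| = |145*7 - 46*22|/(22*7) = 3/154.
Cross-multiplying, 1*154 = 154 < 330 = 3*110, so 1/110 is smaller: the convergent 33/5 is closer to x than 46/7.

33/5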